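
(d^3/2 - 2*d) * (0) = 0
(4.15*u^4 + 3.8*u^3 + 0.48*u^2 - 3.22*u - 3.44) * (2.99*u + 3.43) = 12.4085*u^5 + 25.5965*u^4 + 14.4692*u^3 - 7.9814*u^2 - 21.3302*u - 11.7992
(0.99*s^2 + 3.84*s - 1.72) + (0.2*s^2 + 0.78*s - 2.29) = 1.19*s^2 + 4.62*s - 4.01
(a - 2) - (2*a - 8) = 6 - a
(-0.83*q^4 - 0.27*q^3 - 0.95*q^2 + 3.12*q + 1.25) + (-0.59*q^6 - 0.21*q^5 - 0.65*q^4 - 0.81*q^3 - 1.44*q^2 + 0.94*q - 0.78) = -0.59*q^6 - 0.21*q^5 - 1.48*q^4 - 1.08*q^3 - 2.39*q^2 + 4.06*q + 0.47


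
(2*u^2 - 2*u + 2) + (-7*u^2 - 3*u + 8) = -5*u^2 - 5*u + 10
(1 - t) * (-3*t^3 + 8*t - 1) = 3*t^4 - 3*t^3 - 8*t^2 + 9*t - 1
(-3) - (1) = -4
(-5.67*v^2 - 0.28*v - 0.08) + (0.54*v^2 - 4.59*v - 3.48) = -5.13*v^2 - 4.87*v - 3.56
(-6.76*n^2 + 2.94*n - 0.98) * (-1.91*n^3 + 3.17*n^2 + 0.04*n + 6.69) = 12.9116*n^5 - 27.0446*n^4 + 10.9212*n^3 - 48.2134*n^2 + 19.6294*n - 6.5562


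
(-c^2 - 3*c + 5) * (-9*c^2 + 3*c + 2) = 9*c^4 + 24*c^3 - 56*c^2 + 9*c + 10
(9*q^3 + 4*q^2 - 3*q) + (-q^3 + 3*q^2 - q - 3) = 8*q^3 + 7*q^2 - 4*q - 3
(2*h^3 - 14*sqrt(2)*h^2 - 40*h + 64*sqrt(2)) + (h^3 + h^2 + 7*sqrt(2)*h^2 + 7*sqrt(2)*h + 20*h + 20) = 3*h^3 - 7*sqrt(2)*h^2 + h^2 - 20*h + 7*sqrt(2)*h + 20 + 64*sqrt(2)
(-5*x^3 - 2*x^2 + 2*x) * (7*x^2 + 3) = -35*x^5 - 14*x^4 - x^3 - 6*x^2 + 6*x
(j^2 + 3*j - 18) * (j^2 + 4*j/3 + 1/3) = j^4 + 13*j^3/3 - 41*j^2/3 - 23*j - 6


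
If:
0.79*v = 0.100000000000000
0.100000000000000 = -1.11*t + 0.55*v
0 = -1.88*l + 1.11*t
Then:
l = -0.02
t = -0.03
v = 0.13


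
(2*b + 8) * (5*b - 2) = 10*b^2 + 36*b - 16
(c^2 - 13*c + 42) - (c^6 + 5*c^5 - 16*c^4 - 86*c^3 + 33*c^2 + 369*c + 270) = -c^6 - 5*c^5 + 16*c^4 + 86*c^3 - 32*c^2 - 382*c - 228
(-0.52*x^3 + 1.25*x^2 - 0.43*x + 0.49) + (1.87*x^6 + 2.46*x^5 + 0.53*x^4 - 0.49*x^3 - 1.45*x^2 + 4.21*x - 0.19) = 1.87*x^6 + 2.46*x^5 + 0.53*x^4 - 1.01*x^3 - 0.2*x^2 + 3.78*x + 0.3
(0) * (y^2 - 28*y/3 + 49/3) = 0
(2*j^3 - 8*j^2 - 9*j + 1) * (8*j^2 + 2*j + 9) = 16*j^5 - 60*j^4 - 70*j^3 - 82*j^2 - 79*j + 9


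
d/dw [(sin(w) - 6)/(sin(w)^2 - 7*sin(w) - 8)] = (12*sin(w) + cos(w)^2 - 51)*cos(w)/((sin(w) - 8)^2*(sin(w) + 1)^2)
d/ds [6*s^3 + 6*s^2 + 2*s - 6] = 18*s^2 + 12*s + 2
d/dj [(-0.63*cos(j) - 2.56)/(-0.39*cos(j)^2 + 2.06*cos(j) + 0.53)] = (0.2457*cos(j)^2 + 1.9968*cos(j) - 4.9397)*sin(j)/(0.1521*cos(j)^4 - 1.6068*cos(j)^3 + 3.8302*cos(j)^2 + 2.1836*cos(j) + 0.2809)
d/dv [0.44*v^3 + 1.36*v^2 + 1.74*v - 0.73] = 1.32*v^2 + 2.72*v + 1.74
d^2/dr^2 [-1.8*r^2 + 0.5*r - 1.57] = -3.60000000000000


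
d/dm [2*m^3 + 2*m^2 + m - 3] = 6*m^2 + 4*m + 1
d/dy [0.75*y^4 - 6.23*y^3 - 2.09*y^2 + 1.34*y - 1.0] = 3.0*y^3 - 18.69*y^2 - 4.18*y + 1.34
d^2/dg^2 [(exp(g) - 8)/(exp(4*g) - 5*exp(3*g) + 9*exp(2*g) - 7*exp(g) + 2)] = (9*exp(4*g) - 147*exp(3*g) + 396*exp(2*g) - 234*exp(g) - 108)*exp(g)/(exp(8*g) - 11*exp(7*g) + 52*exp(6*g) - 138*exp(5*g) + 225*exp(4*g) - 231*exp(3*g) + 146*exp(2*g) - 52*exp(g) + 8)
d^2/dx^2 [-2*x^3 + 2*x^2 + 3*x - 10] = 4 - 12*x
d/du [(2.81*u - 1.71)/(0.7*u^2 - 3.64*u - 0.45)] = (-1.967*u^2 + 2.394*u - 7.4889)/(0.49*u^4 - 5.096*u^3 + 12.6196*u^2 + 3.276*u + 0.2025)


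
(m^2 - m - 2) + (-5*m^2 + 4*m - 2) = -4*m^2 + 3*m - 4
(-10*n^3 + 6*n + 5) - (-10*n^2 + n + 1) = -10*n^3 + 10*n^2 + 5*n + 4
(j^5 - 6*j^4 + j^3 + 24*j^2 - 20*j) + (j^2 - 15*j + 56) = j^5 - 6*j^4 + j^3 + 25*j^2 - 35*j + 56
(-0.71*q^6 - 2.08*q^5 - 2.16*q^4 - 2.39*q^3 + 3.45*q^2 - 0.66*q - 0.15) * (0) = 0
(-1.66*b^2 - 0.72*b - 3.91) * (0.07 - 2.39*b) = 3.9674*b^3 + 1.6046*b^2 + 9.2945*b - 0.2737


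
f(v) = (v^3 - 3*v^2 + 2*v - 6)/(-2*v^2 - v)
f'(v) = (4*v + 1)*(v^3 - 3*v^2 + 2*v - 6)/(-2*v^2 - v)^2 + (3*v^2 - 6*v + 2)/(-2*v^2 - v)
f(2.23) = 0.44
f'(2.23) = -0.65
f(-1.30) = 7.63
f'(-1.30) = 8.25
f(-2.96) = 4.40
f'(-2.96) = 0.12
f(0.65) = 3.81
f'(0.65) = -8.75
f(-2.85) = 4.42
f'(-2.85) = 0.19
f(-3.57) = 4.42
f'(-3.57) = -0.14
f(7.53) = -2.20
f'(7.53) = -0.48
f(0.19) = 21.82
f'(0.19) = -150.16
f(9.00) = -2.91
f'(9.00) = -0.49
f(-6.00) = 5.18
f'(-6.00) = -0.41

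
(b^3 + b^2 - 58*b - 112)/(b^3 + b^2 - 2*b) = (b^2 - b - 56)/(b*(b - 1))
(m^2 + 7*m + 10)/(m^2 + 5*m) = (m + 2)/m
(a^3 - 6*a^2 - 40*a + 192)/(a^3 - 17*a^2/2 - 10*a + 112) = 2*(a + 6)/(2*a + 7)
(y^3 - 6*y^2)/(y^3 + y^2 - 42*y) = y/(y + 7)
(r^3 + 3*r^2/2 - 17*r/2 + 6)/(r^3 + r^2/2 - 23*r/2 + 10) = (2*r - 3)/(2*r - 5)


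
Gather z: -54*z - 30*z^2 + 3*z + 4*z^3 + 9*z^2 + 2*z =4*z^3 - 21*z^2 - 49*z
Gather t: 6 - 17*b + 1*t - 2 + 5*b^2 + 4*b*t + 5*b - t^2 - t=5*b^2 + 4*b*t - 12*b - t^2 + 4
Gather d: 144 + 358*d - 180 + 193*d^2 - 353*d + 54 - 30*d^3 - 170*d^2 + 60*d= -30*d^3 + 23*d^2 + 65*d + 18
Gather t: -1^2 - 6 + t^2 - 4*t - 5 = t^2 - 4*t - 12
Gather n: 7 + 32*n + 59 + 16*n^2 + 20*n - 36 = 16*n^2 + 52*n + 30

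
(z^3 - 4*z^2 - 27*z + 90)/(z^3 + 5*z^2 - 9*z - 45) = (z - 6)/(z + 3)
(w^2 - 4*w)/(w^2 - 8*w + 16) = w/(w - 4)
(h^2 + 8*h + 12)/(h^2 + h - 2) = (h + 6)/(h - 1)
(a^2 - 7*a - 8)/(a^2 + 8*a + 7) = (a - 8)/(a + 7)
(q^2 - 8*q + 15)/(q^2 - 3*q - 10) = (q - 3)/(q + 2)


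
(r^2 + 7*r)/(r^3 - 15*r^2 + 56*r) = (r + 7)/(r^2 - 15*r + 56)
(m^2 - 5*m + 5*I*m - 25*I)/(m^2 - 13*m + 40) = (m + 5*I)/(m - 8)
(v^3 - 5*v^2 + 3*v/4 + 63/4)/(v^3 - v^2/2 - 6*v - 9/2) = (v - 7/2)/(v + 1)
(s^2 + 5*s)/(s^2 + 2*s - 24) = s*(s + 5)/(s^2 + 2*s - 24)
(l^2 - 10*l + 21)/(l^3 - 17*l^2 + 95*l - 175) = (l - 3)/(l^2 - 10*l + 25)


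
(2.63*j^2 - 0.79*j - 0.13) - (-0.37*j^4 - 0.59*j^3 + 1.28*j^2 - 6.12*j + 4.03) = 0.37*j^4 + 0.59*j^3 + 1.35*j^2 + 5.33*j - 4.16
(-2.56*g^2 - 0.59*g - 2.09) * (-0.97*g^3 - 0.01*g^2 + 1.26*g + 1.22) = 2.4832*g^5 + 0.5979*g^4 - 1.1924*g^3 - 3.8457*g^2 - 3.3532*g - 2.5498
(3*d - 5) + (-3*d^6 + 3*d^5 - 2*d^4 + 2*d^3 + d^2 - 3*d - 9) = -3*d^6 + 3*d^5 - 2*d^4 + 2*d^3 + d^2 - 14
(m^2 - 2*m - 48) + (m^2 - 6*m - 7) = 2*m^2 - 8*m - 55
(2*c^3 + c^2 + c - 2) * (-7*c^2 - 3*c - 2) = -14*c^5 - 13*c^4 - 14*c^3 + 9*c^2 + 4*c + 4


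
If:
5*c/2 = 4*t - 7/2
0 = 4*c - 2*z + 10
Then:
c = z/2 - 5/2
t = 5*z/16 - 11/16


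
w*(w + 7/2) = w^2 + 7*w/2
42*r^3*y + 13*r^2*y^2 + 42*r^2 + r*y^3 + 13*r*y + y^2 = (6*r + y)*(7*r + y)*(r*y + 1)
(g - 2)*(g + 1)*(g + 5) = g^3 + 4*g^2 - 7*g - 10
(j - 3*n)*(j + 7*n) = j^2 + 4*j*n - 21*n^2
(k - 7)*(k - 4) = k^2 - 11*k + 28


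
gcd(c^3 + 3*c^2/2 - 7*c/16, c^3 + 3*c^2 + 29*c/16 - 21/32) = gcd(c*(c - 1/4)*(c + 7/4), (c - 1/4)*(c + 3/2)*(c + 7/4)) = c^2 + 3*c/2 - 7/16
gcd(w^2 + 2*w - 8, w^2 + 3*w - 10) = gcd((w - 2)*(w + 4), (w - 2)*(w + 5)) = w - 2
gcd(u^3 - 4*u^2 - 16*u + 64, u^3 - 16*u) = u^2 - 16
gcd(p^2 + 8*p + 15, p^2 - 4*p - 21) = p + 3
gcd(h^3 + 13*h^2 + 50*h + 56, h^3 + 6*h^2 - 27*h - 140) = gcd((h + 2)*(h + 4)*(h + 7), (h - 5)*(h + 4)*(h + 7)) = h^2 + 11*h + 28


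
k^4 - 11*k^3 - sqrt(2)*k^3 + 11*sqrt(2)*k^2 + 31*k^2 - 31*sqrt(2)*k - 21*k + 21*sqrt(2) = (k - 7)*(k - 3)*(k - 1)*(k - sqrt(2))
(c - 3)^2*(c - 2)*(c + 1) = c^4 - 7*c^3 + 13*c^2 + 3*c - 18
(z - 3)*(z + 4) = z^2 + z - 12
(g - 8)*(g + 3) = g^2 - 5*g - 24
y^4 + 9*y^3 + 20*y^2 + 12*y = y*(y + 1)*(y + 2)*(y + 6)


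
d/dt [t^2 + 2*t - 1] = 2*t + 2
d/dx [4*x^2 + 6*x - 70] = 8*x + 6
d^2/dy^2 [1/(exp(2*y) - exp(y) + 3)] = ((1 - 4*exp(y))*(exp(2*y) - exp(y) + 3) + 2*(2*exp(y) - 1)^2*exp(y))*exp(y)/(exp(2*y) - exp(y) + 3)^3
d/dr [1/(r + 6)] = -1/(r + 6)^2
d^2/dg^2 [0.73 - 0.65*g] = 0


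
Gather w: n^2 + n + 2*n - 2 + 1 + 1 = n^2 + 3*n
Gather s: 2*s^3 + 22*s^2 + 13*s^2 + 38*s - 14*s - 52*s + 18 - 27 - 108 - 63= 2*s^3 + 35*s^2 - 28*s - 180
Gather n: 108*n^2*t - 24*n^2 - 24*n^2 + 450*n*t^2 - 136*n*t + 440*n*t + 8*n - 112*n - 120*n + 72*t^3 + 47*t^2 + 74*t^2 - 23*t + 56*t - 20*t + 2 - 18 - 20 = n^2*(108*t - 48) + n*(450*t^2 + 304*t - 224) + 72*t^3 + 121*t^2 + 13*t - 36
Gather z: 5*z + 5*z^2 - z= 5*z^2 + 4*z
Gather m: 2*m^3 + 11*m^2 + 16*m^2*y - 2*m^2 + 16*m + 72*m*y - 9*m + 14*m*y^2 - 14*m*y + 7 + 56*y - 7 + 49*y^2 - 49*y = 2*m^3 + m^2*(16*y + 9) + m*(14*y^2 + 58*y + 7) + 49*y^2 + 7*y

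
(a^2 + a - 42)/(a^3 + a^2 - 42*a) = 1/a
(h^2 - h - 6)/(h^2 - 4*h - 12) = (h - 3)/(h - 6)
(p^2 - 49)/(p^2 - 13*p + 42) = (p + 7)/(p - 6)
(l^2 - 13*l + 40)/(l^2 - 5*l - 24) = (l - 5)/(l + 3)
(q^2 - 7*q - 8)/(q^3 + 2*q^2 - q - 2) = (q - 8)/(q^2 + q - 2)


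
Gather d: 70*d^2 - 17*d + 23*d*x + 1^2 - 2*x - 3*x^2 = 70*d^2 + d*(23*x - 17) - 3*x^2 - 2*x + 1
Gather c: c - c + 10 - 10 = 0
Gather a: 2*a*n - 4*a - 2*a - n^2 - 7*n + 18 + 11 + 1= a*(2*n - 6) - n^2 - 7*n + 30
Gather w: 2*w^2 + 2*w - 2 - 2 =2*w^2 + 2*w - 4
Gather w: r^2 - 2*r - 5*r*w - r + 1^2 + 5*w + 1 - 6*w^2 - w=r^2 - 3*r - 6*w^2 + w*(4 - 5*r) + 2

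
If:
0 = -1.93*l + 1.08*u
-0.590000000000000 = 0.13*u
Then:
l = -2.54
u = -4.54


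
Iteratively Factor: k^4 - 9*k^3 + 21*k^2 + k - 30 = (k - 3)*(k^3 - 6*k^2 + 3*k + 10) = (k - 3)*(k - 2)*(k^2 - 4*k - 5) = (k - 5)*(k - 3)*(k - 2)*(k + 1)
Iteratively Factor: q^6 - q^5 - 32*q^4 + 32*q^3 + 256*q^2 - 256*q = (q - 4)*(q^5 + 3*q^4 - 20*q^3 - 48*q^2 + 64*q) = (q - 4)*(q + 4)*(q^4 - q^3 - 16*q^2 + 16*q) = (q - 4)*(q - 1)*(q + 4)*(q^3 - 16*q) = (q - 4)^2*(q - 1)*(q + 4)*(q^2 + 4*q) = q*(q - 4)^2*(q - 1)*(q + 4)*(q + 4)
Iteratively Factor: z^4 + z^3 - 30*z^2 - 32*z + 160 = (z + 4)*(z^3 - 3*z^2 - 18*z + 40) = (z - 2)*(z + 4)*(z^2 - z - 20) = (z - 2)*(z + 4)^2*(z - 5)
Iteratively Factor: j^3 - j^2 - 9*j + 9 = (j - 1)*(j^2 - 9) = (j - 1)*(j + 3)*(j - 3)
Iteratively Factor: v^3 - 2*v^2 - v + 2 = (v - 1)*(v^2 - v - 2) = (v - 2)*(v - 1)*(v + 1)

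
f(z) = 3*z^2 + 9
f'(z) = 6*z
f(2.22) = 23.79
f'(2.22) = 13.32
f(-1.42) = 15.05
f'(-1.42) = -8.52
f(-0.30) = 9.27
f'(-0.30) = -1.80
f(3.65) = 48.97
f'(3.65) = 21.90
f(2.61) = 29.44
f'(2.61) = 15.66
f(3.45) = 44.71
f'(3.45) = 20.70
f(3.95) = 55.81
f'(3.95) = 23.70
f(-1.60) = 16.68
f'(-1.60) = -9.60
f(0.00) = 9.00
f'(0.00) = 0.00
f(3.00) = 36.00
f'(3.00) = 18.00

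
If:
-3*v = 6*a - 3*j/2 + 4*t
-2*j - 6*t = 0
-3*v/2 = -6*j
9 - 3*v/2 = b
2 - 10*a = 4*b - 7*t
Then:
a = -187/133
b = 2313/665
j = 612/665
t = -204/665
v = 2448/665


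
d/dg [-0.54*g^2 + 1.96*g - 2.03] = 1.96 - 1.08*g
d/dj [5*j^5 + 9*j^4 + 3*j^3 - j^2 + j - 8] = 25*j^4 + 36*j^3 + 9*j^2 - 2*j + 1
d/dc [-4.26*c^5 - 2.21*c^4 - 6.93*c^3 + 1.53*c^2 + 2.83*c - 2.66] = -21.3*c^4 - 8.84*c^3 - 20.79*c^2 + 3.06*c + 2.83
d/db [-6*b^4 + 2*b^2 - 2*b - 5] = -24*b^3 + 4*b - 2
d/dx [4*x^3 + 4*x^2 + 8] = 4*x*(3*x + 2)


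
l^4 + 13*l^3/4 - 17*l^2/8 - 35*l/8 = l*(l - 5/4)*(l + 1)*(l + 7/2)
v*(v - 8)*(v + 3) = v^3 - 5*v^2 - 24*v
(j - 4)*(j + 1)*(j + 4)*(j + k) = j^4 + j^3*k + j^3 + j^2*k - 16*j^2 - 16*j*k - 16*j - 16*k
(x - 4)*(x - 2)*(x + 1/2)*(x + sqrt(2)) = x^4 - 11*x^3/2 + sqrt(2)*x^3 - 11*sqrt(2)*x^2/2 + 5*x^2 + 4*x + 5*sqrt(2)*x + 4*sqrt(2)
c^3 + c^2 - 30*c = c*(c - 5)*(c + 6)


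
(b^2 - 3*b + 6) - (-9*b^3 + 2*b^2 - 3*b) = 9*b^3 - b^2 + 6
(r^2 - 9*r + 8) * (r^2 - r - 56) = r^4 - 10*r^3 - 39*r^2 + 496*r - 448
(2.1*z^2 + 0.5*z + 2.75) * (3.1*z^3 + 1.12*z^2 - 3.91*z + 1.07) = 6.51*z^5 + 3.902*z^4 + 0.874000000000001*z^3 + 3.372*z^2 - 10.2175*z + 2.9425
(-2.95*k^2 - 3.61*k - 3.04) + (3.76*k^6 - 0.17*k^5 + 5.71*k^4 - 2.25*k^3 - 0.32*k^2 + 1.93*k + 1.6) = 3.76*k^6 - 0.17*k^5 + 5.71*k^4 - 2.25*k^3 - 3.27*k^2 - 1.68*k - 1.44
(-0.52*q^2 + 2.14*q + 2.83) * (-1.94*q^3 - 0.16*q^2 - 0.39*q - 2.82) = 1.0088*q^5 - 4.0684*q^4 - 5.6298*q^3 + 0.179*q^2 - 7.1385*q - 7.9806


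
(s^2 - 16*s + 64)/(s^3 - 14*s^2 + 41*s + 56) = (s - 8)/(s^2 - 6*s - 7)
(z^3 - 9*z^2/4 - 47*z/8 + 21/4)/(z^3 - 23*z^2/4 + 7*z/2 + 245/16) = 2*(4*z^2 + 5*z - 6)/(8*z^2 - 18*z - 35)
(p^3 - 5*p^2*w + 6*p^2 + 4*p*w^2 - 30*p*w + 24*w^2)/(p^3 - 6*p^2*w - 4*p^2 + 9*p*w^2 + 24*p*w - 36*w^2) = (p^3 - 5*p^2*w + 6*p^2 + 4*p*w^2 - 30*p*w + 24*w^2)/(p^3 - 6*p^2*w - 4*p^2 + 9*p*w^2 + 24*p*w - 36*w^2)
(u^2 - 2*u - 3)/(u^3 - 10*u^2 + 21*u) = (u + 1)/(u*(u - 7))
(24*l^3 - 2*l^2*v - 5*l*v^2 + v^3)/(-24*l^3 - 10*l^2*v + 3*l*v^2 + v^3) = (-4*l + v)/(4*l + v)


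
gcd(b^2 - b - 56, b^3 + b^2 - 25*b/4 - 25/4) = 1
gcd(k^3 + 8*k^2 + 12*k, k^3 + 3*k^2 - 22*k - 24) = k + 6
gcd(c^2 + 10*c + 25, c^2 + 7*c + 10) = c + 5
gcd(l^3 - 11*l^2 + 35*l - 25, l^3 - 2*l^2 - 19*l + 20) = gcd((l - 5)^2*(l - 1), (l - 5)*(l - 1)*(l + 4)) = l^2 - 6*l + 5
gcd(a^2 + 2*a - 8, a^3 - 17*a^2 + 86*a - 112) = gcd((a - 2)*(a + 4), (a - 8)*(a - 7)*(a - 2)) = a - 2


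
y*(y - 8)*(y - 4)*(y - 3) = y^4 - 15*y^3 + 68*y^2 - 96*y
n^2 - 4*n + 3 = (n - 3)*(n - 1)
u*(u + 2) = u^2 + 2*u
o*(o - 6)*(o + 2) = o^3 - 4*o^2 - 12*o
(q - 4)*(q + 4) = q^2 - 16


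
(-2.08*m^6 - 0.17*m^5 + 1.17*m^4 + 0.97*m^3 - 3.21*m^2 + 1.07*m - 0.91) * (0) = 0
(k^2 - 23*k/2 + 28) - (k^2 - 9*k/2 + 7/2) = 49/2 - 7*k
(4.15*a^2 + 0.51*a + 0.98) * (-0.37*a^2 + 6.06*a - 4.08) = -1.5355*a^4 + 24.9603*a^3 - 14.204*a^2 + 3.858*a - 3.9984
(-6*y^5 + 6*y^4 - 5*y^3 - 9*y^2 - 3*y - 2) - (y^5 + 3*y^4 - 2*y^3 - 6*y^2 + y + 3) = -7*y^5 + 3*y^4 - 3*y^3 - 3*y^2 - 4*y - 5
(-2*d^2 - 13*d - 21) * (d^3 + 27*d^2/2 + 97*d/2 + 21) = -2*d^5 - 40*d^4 - 587*d^3/2 - 956*d^2 - 2583*d/2 - 441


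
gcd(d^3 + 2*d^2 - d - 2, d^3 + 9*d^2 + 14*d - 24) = d - 1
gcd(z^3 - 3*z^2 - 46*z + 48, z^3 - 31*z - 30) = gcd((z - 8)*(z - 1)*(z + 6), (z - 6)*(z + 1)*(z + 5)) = 1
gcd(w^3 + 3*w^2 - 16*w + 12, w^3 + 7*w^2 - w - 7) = w - 1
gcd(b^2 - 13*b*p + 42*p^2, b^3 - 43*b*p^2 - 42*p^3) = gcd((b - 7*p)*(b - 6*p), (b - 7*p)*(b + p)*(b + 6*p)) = -b + 7*p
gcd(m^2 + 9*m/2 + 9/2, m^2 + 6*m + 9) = m + 3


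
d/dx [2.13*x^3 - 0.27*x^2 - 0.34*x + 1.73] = 6.39*x^2 - 0.54*x - 0.34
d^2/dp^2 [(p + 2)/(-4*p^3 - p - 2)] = 2*(-(p + 2)*(12*p^2 + 1)^2 + (12*p^2 + 12*p*(p + 2) + 1)*(4*p^3 + p + 2))/(4*p^3 + p + 2)^3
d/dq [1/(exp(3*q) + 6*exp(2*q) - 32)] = 3*(-exp(q) - 4)*exp(2*q)/(exp(3*q) + 6*exp(2*q) - 32)^2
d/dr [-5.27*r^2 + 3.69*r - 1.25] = 3.69 - 10.54*r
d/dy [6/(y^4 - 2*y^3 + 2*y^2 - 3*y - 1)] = 6*(-4*y^3 + 6*y^2 - 4*y + 3)/(-y^4 + 2*y^3 - 2*y^2 + 3*y + 1)^2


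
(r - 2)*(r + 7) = r^2 + 5*r - 14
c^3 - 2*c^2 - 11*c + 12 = (c - 4)*(c - 1)*(c + 3)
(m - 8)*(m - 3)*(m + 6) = m^3 - 5*m^2 - 42*m + 144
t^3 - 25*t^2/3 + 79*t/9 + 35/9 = (t - 7)*(t - 5/3)*(t + 1/3)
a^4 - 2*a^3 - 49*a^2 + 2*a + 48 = (a - 8)*(a - 1)*(a + 1)*(a + 6)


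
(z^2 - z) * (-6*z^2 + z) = -6*z^4 + 7*z^3 - z^2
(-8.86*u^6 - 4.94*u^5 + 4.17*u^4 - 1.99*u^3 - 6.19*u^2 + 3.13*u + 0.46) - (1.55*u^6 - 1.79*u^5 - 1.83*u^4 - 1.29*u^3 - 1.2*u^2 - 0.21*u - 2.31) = -10.41*u^6 - 3.15*u^5 + 6.0*u^4 - 0.7*u^3 - 4.99*u^2 + 3.34*u + 2.77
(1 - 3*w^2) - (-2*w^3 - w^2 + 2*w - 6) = 2*w^3 - 2*w^2 - 2*w + 7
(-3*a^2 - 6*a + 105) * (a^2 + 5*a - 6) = -3*a^4 - 21*a^3 + 93*a^2 + 561*a - 630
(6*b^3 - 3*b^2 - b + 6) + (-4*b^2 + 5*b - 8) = 6*b^3 - 7*b^2 + 4*b - 2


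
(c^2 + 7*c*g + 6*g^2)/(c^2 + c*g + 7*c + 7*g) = (c + 6*g)/(c + 7)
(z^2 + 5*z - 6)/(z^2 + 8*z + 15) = (z^2 + 5*z - 6)/(z^2 + 8*z + 15)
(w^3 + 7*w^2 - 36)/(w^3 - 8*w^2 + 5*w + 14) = (w^2 + 9*w + 18)/(w^2 - 6*w - 7)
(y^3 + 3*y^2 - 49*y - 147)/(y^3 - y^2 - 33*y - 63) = (y + 7)/(y + 3)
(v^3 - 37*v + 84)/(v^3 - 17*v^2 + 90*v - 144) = (v^2 + 3*v - 28)/(v^2 - 14*v + 48)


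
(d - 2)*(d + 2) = d^2 - 4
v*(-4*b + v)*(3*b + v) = -12*b^2*v - b*v^2 + v^3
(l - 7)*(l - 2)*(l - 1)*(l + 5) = l^4 - 5*l^3 - 27*l^2 + 101*l - 70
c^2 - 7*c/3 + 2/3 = (c - 2)*(c - 1/3)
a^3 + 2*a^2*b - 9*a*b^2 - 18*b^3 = (a - 3*b)*(a + 2*b)*(a + 3*b)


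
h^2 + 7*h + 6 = (h + 1)*(h + 6)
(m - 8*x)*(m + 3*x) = m^2 - 5*m*x - 24*x^2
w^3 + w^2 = w^2*(w + 1)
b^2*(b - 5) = b^3 - 5*b^2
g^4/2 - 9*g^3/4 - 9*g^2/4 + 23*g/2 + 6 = (g/2 + 1)*(g - 4)*(g - 3)*(g + 1/2)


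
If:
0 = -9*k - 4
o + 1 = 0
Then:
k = -4/9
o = -1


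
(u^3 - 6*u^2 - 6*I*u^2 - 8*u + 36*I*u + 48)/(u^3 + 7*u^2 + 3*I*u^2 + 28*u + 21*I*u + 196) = (u^2 - 2*u*(3 + I) + 12*I)/(u^2 + 7*u*(1 + I) + 49*I)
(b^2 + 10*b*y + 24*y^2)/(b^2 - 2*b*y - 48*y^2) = (-b - 4*y)/(-b + 8*y)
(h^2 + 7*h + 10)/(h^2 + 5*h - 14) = (h^2 + 7*h + 10)/(h^2 + 5*h - 14)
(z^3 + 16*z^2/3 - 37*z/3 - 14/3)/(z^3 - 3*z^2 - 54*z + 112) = (z + 1/3)/(z - 8)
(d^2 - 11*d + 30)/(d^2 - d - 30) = (d - 5)/(d + 5)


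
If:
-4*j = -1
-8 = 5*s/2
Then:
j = 1/4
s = -16/5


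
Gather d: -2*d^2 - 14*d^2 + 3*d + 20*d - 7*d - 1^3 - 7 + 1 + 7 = -16*d^2 + 16*d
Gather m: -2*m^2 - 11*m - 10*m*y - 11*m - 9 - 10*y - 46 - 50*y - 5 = -2*m^2 + m*(-10*y - 22) - 60*y - 60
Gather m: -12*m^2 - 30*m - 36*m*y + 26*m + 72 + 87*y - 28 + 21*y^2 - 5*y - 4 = -12*m^2 + m*(-36*y - 4) + 21*y^2 + 82*y + 40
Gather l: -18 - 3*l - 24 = -3*l - 42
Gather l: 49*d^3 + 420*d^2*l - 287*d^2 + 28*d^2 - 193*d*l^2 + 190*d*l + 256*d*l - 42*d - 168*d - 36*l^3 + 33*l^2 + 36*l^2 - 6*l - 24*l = 49*d^3 - 259*d^2 - 210*d - 36*l^3 + l^2*(69 - 193*d) + l*(420*d^2 + 446*d - 30)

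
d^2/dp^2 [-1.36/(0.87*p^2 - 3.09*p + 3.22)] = (2.058768*p^2 - 7.312176*p - 1.36*(1.74*p - 3.09)*(3.48*p - 6.18) + 7.619808)/(0.87*p^2 - 3.09*p + 3.22)^3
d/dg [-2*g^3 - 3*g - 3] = -6*g^2 - 3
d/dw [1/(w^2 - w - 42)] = (1 - 2*w)/(-w^2 + w + 42)^2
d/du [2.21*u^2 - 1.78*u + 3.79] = 4.42*u - 1.78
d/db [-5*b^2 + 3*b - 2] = 3 - 10*b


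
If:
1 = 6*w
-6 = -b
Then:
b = 6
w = 1/6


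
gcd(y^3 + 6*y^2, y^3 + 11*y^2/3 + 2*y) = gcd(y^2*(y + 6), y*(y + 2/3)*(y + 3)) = y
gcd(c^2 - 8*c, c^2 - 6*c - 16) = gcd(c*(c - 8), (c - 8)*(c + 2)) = c - 8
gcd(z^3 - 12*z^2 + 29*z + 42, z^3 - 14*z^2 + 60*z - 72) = z - 6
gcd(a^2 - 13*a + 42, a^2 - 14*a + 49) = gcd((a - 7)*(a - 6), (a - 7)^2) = a - 7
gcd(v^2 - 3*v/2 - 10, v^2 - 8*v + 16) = v - 4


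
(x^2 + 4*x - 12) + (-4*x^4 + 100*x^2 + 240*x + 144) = -4*x^4 + 101*x^2 + 244*x + 132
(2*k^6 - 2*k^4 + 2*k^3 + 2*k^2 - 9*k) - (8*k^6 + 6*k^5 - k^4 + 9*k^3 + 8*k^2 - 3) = -6*k^6 - 6*k^5 - k^4 - 7*k^3 - 6*k^2 - 9*k + 3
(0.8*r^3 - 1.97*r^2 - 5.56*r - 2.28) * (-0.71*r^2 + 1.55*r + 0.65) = -0.568*r^5 + 2.6387*r^4 + 1.4141*r^3 - 8.2797*r^2 - 7.148*r - 1.482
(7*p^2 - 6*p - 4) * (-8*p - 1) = -56*p^3 + 41*p^2 + 38*p + 4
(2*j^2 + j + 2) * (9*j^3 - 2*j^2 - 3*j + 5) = 18*j^5 + 5*j^4 + 10*j^3 + 3*j^2 - j + 10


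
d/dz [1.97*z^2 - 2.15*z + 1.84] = 3.94*z - 2.15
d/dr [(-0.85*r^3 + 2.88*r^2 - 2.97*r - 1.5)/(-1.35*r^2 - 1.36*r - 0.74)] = (1.1475*r^4 + 2.312*r^3 - 6.0393*r^2 - 8.3124*r + 0.1578)/(1.8225*r^4 + 3.672*r^3 + 3.8476*r^2 + 2.0128*r + 0.5476)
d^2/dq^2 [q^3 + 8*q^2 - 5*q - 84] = 6*q + 16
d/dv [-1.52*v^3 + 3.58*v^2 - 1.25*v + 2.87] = -4.56*v^2 + 7.16*v - 1.25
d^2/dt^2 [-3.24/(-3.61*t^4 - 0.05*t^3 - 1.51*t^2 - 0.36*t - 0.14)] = (-(140.3568*t^2 + 0.972*t + 9.7848)*(3.61*t^4 + 0.05*t^3 + 1.51*t^2 + 0.36*t + 0.14) + 3.24*(14.44*t^3 + 0.15*t^2 + 3.02*t + 0.36)*(28.88*t^3 + 0.3*t^2 + 6.04*t + 0.72))/(3.61*t^4 + 0.05*t^3 + 1.51*t^2 + 0.36*t + 0.14)^3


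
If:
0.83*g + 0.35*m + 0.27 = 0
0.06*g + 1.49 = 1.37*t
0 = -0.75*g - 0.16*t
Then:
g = -0.23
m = -0.23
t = 1.08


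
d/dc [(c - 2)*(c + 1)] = 2*c - 1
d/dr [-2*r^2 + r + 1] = 1 - 4*r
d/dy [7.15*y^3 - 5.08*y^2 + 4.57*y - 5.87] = 21.45*y^2 - 10.16*y + 4.57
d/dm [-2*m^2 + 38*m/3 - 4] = 38/3 - 4*m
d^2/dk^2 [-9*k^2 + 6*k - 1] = -18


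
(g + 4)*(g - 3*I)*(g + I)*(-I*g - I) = -I*g^4 - 2*g^3 - 5*I*g^3 - 10*g^2 - 7*I*g^2 - 8*g - 15*I*g - 12*I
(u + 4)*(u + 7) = u^2 + 11*u + 28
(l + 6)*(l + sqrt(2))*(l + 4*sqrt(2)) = l^3 + 6*l^2 + 5*sqrt(2)*l^2 + 8*l + 30*sqrt(2)*l + 48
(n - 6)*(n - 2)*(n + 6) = n^3 - 2*n^2 - 36*n + 72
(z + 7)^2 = z^2 + 14*z + 49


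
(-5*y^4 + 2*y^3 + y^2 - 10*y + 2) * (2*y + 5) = -10*y^5 - 21*y^4 + 12*y^3 - 15*y^2 - 46*y + 10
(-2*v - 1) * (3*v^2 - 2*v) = -6*v^3 + v^2 + 2*v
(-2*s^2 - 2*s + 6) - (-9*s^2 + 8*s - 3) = 7*s^2 - 10*s + 9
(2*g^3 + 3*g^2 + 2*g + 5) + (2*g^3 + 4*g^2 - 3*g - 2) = 4*g^3 + 7*g^2 - g + 3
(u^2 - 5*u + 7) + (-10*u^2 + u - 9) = -9*u^2 - 4*u - 2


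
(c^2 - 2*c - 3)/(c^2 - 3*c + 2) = (c^2 - 2*c - 3)/(c^2 - 3*c + 2)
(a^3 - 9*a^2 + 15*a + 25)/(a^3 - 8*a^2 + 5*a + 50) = (a + 1)/(a + 2)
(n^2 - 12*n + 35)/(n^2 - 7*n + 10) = (n - 7)/(n - 2)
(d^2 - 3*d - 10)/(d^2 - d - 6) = (d - 5)/(d - 3)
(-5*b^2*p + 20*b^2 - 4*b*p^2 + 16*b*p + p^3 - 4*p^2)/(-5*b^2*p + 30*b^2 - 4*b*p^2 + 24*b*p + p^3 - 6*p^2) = (p - 4)/(p - 6)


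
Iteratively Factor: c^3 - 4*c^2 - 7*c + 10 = (c - 5)*(c^2 + c - 2) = (c - 5)*(c - 1)*(c + 2)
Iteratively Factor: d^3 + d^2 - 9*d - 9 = (d + 3)*(d^2 - 2*d - 3) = (d - 3)*(d + 3)*(d + 1)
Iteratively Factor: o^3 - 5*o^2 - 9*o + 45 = (o + 3)*(o^2 - 8*o + 15) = (o - 5)*(o + 3)*(o - 3)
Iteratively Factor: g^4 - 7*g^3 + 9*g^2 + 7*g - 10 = (g + 1)*(g^3 - 8*g^2 + 17*g - 10) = (g - 5)*(g + 1)*(g^2 - 3*g + 2) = (g - 5)*(g - 1)*(g + 1)*(g - 2)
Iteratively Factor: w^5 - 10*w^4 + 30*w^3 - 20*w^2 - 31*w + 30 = (w - 5)*(w^4 - 5*w^3 + 5*w^2 + 5*w - 6) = (w - 5)*(w - 2)*(w^3 - 3*w^2 - w + 3) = (w - 5)*(w - 3)*(w - 2)*(w^2 - 1) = (w - 5)*(w - 3)*(w - 2)*(w + 1)*(w - 1)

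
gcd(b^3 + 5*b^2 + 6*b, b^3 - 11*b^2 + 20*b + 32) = 1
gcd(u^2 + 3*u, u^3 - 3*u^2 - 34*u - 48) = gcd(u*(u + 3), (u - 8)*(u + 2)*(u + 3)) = u + 3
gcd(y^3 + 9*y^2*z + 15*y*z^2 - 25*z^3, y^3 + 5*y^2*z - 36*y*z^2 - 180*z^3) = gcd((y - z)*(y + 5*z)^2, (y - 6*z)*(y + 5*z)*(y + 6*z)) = y + 5*z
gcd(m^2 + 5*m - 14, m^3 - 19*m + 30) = m - 2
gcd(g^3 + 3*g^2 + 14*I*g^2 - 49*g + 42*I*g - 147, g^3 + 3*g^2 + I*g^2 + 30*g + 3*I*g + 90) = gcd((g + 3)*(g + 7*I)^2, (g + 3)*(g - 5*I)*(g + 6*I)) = g + 3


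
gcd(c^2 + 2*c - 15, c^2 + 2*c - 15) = c^2 + 2*c - 15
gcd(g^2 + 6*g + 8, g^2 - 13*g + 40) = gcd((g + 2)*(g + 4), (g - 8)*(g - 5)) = 1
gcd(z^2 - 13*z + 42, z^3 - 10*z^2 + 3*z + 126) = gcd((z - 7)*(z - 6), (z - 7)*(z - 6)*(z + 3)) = z^2 - 13*z + 42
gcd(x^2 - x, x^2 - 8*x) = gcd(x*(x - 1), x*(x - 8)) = x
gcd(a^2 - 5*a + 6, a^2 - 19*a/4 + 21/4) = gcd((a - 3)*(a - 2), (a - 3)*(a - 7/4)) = a - 3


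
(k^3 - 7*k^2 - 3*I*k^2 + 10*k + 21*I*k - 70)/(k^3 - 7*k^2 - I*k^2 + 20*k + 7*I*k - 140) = (k + 2*I)/(k + 4*I)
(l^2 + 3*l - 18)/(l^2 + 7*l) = (l^2 + 3*l - 18)/(l*(l + 7))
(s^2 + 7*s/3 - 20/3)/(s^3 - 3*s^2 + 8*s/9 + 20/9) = 3*(s + 4)/(3*s^2 - 4*s - 4)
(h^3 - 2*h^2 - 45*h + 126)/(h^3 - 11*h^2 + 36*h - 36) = (h + 7)/(h - 2)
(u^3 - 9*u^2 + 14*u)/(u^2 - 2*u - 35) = u*(u - 2)/(u + 5)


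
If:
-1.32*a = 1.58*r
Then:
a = -1.1969696969697*r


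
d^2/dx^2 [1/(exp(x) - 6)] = (exp(x) + 6)*exp(x)/(exp(x) - 6)^3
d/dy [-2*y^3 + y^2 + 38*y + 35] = -6*y^2 + 2*y + 38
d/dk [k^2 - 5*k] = 2*k - 5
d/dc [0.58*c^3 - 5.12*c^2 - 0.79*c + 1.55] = 1.74*c^2 - 10.24*c - 0.79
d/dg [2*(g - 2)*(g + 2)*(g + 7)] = 6*g^2 + 28*g - 8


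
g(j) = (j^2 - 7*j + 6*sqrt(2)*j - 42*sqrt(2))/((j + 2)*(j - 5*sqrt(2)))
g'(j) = (2*j - 7 + 6*sqrt(2))/((j + 2)*(j - 5*sqrt(2))) - (j^2 - 7*j + 6*sqrt(2)*j - 42*sqrt(2))/((j + 2)*(j - 5*sqrt(2))^2) - (j^2 - 7*j + 6*sqrt(2)*j - 42*sqrt(2))/((j + 2)^2*(j - 5*sqrt(2))) = (-11*sqrt(2)*j^2 + 9*j^2 + 64*sqrt(2)*j - 540 + 154*sqrt(2))/(j^4 - 10*sqrt(2)*j^3 + 4*j^3 - 40*sqrt(2)*j^2 + 54*j^2 - 40*sqrt(2)*j + 200*j + 200)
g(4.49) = 1.94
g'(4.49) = -0.17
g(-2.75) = -7.59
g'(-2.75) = -11.44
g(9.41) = 1.62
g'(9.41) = -0.07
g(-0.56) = 5.45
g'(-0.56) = -3.11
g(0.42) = 3.64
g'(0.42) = -1.10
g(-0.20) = 4.56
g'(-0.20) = -1.99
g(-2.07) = -90.93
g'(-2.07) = -1313.16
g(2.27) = 2.48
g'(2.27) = -0.36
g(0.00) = 4.20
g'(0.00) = -1.61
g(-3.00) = -5.45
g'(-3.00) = -6.44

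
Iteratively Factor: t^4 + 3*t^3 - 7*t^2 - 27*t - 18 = (t - 3)*(t^3 + 6*t^2 + 11*t + 6) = (t - 3)*(t + 2)*(t^2 + 4*t + 3) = (t - 3)*(t + 1)*(t + 2)*(t + 3)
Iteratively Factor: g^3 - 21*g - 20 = (g + 4)*(g^2 - 4*g - 5) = (g - 5)*(g + 4)*(g + 1)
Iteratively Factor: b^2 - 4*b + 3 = (b - 3)*(b - 1)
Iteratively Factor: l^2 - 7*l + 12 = (l - 4)*(l - 3)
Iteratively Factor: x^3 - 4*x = (x)*(x^2 - 4) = x*(x - 2)*(x + 2)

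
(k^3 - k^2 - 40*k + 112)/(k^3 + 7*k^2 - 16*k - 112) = (k - 4)/(k + 4)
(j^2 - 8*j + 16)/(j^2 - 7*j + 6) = (j^2 - 8*j + 16)/(j^2 - 7*j + 6)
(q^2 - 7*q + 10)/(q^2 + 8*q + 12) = (q^2 - 7*q + 10)/(q^2 + 8*q + 12)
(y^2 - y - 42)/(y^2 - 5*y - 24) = (-y^2 + y + 42)/(-y^2 + 5*y + 24)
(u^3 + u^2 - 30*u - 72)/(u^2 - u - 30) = (u^2 + 7*u + 12)/(u + 5)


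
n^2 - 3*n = n*(n - 3)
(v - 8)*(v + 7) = v^2 - v - 56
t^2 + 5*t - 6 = (t - 1)*(t + 6)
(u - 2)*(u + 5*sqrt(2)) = u^2 - 2*u + 5*sqrt(2)*u - 10*sqrt(2)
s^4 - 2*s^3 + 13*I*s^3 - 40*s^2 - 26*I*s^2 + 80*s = s*(s - 2)*(s + 5*I)*(s + 8*I)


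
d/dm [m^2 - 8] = 2*m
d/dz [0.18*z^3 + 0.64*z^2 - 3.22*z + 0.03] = 0.54*z^2 + 1.28*z - 3.22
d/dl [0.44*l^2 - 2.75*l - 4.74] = 0.88*l - 2.75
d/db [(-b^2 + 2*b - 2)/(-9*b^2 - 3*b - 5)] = (21*b^2 - 26*b - 16)/(81*b^4 + 54*b^3 + 99*b^2 + 30*b + 25)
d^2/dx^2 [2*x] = 0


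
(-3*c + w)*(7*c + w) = -21*c^2 + 4*c*w + w^2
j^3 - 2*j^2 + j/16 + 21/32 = (j - 7/4)*(j - 3/4)*(j + 1/2)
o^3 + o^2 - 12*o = o*(o - 3)*(o + 4)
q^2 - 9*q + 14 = (q - 7)*(q - 2)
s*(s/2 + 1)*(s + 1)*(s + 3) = s^4/2 + 3*s^3 + 11*s^2/2 + 3*s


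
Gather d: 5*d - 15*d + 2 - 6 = -10*d - 4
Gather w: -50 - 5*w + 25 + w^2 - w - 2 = w^2 - 6*w - 27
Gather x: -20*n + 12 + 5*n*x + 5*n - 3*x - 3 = -15*n + x*(5*n - 3) + 9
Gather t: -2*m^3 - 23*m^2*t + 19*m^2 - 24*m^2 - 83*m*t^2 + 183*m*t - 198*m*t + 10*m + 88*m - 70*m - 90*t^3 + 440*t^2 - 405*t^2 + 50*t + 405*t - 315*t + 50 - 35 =-2*m^3 - 5*m^2 + 28*m - 90*t^3 + t^2*(35 - 83*m) + t*(-23*m^2 - 15*m + 140) + 15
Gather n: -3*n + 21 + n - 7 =14 - 2*n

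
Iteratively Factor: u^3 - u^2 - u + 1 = (u + 1)*(u^2 - 2*u + 1) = (u - 1)*(u + 1)*(u - 1)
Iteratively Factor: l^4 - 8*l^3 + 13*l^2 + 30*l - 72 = (l + 2)*(l^3 - 10*l^2 + 33*l - 36) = (l - 3)*(l + 2)*(l^2 - 7*l + 12) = (l - 4)*(l - 3)*(l + 2)*(l - 3)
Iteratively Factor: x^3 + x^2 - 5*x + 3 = (x + 3)*(x^2 - 2*x + 1) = (x - 1)*(x + 3)*(x - 1)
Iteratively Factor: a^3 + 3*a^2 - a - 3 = (a + 1)*(a^2 + 2*a - 3) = (a + 1)*(a + 3)*(a - 1)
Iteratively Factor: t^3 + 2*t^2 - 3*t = (t + 3)*(t^2 - t) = t*(t + 3)*(t - 1)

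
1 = 1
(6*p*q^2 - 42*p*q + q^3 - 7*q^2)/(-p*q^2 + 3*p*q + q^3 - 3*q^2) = (-6*p*q + 42*p - q^2 + 7*q)/(p*q - 3*p - q^2 + 3*q)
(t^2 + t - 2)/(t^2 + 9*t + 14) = (t - 1)/(t + 7)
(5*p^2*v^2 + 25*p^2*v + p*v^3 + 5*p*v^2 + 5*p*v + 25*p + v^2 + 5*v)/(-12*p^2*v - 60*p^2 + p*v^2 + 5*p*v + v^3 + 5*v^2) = (-5*p^2*v - p*v^2 - 5*p - v)/(12*p^2 - p*v - v^2)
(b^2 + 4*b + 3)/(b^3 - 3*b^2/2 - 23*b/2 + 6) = 2*(b + 1)/(2*b^2 - 9*b + 4)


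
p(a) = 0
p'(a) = 0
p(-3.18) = 0.00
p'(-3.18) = 0.00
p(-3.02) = 0.00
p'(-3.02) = 0.00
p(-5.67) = 0.00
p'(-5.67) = 0.00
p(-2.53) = 0.00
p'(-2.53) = 0.00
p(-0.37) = 0.00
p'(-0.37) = 0.00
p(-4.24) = 0.00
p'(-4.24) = 0.00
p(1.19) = 0.00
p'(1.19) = 0.00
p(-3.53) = 0.00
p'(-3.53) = 0.00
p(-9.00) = 0.00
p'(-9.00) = 0.00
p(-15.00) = 0.00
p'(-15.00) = 0.00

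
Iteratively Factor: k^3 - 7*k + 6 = (k + 3)*(k^2 - 3*k + 2) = (k - 1)*(k + 3)*(k - 2)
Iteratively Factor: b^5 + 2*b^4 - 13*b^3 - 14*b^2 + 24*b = (b + 2)*(b^4 - 13*b^2 + 12*b) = (b - 3)*(b + 2)*(b^3 + 3*b^2 - 4*b) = (b - 3)*(b - 1)*(b + 2)*(b^2 + 4*b) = (b - 3)*(b - 1)*(b + 2)*(b + 4)*(b)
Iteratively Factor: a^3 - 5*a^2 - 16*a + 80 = (a - 5)*(a^2 - 16) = (a - 5)*(a + 4)*(a - 4)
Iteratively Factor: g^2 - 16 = (g + 4)*(g - 4)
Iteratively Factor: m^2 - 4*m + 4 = (m - 2)*(m - 2)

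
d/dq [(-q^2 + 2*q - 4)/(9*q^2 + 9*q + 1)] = (-27*q^2 + 70*q + 38)/(81*q^4 + 162*q^3 + 99*q^2 + 18*q + 1)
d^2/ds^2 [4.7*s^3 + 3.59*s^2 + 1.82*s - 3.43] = 28.2*s + 7.18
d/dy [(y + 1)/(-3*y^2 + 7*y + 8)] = (3*y^2 + 6*y + 1)/(9*y^4 - 42*y^3 + y^2 + 112*y + 64)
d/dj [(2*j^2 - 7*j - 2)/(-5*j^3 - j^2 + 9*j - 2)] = (10*j^4 - 70*j^3 - 19*j^2 - 12*j + 32)/(25*j^6 + 10*j^5 - 89*j^4 + 2*j^3 + 85*j^2 - 36*j + 4)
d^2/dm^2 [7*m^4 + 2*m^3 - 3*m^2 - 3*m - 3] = 84*m^2 + 12*m - 6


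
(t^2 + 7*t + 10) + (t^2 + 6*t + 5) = 2*t^2 + 13*t + 15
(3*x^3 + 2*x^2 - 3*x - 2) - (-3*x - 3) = 3*x^3 + 2*x^2 + 1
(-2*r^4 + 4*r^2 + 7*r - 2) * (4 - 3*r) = 6*r^5 - 8*r^4 - 12*r^3 - 5*r^2 + 34*r - 8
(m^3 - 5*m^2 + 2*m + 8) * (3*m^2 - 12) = 3*m^5 - 15*m^4 - 6*m^3 + 84*m^2 - 24*m - 96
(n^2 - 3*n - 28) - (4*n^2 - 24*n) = -3*n^2 + 21*n - 28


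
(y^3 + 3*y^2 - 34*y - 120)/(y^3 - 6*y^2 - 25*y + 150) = (y + 4)/(y - 5)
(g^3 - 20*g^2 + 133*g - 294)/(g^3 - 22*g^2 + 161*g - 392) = (g - 6)/(g - 8)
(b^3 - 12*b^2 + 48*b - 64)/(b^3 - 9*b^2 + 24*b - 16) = (b - 4)/(b - 1)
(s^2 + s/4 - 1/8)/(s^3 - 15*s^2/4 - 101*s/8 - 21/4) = (4*s - 1)/(4*s^2 - 17*s - 42)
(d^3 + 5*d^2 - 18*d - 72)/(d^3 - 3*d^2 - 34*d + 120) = (d + 3)/(d - 5)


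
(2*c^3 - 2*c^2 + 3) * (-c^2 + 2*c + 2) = -2*c^5 + 6*c^4 - 7*c^2 + 6*c + 6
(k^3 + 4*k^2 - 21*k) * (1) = k^3 + 4*k^2 - 21*k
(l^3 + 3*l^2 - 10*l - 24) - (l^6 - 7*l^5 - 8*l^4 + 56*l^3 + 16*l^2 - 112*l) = -l^6 + 7*l^5 + 8*l^4 - 55*l^3 - 13*l^2 + 102*l - 24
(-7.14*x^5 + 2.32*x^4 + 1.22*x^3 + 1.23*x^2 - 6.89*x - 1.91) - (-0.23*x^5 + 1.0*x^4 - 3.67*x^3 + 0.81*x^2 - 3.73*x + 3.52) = -6.91*x^5 + 1.32*x^4 + 4.89*x^3 + 0.42*x^2 - 3.16*x - 5.43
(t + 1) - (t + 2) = -1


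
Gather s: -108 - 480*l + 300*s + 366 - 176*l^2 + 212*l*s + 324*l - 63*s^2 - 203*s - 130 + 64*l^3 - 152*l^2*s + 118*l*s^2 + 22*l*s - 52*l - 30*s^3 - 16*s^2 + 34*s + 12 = 64*l^3 - 176*l^2 - 208*l - 30*s^3 + s^2*(118*l - 79) + s*(-152*l^2 + 234*l + 131) + 140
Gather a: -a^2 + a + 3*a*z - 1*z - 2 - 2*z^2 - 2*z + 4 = -a^2 + a*(3*z + 1) - 2*z^2 - 3*z + 2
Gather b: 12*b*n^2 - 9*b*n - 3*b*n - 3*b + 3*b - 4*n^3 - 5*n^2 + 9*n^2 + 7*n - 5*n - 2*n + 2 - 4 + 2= b*(12*n^2 - 12*n) - 4*n^3 + 4*n^2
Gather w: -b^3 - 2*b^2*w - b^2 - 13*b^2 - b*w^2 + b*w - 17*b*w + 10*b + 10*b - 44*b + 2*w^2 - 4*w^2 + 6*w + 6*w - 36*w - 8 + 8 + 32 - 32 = -b^3 - 14*b^2 - 24*b + w^2*(-b - 2) + w*(-2*b^2 - 16*b - 24)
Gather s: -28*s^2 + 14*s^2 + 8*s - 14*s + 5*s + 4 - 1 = -14*s^2 - s + 3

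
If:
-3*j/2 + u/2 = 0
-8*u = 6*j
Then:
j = 0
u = 0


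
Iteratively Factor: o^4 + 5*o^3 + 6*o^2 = (o)*(o^3 + 5*o^2 + 6*o) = o*(o + 3)*(o^2 + 2*o) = o*(o + 2)*(o + 3)*(o)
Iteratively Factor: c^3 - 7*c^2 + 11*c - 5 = (c - 1)*(c^2 - 6*c + 5) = (c - 5)*(c - 1)*(c - 1)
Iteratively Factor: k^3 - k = (k + 1)*(k^2 - k) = k*(k + 1)*(k - 1)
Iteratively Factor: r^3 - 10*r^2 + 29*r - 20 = (r - 4)*(r^2 - 6*r + 5) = (r - 5)*(r - 4)*(r - 1)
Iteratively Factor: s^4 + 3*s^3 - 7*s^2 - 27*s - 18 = (s + 3)*(s^3 - 7*s - 6) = (s + 1)*(s + 3)*(s^2 - s - 6) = (s + 1)*(s + 2)*(s + 3)*(s - 3)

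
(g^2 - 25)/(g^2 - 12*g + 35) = (g + 5)/(g - 7)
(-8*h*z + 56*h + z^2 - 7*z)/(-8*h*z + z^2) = (z - 7)/z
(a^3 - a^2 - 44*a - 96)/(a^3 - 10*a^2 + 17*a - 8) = (a^2 + 7*a + 12)/(a^2 - 2*a + 1)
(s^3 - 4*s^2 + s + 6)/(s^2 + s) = s - 5 + 6/s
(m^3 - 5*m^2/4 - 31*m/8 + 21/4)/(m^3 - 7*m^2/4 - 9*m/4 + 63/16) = 2*(m + 2)/(2*m + 3)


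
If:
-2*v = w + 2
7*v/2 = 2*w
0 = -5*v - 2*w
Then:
No Solution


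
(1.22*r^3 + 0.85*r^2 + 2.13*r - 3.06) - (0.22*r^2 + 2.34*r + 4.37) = 1.22*r^3 + 0.63*r^2 - 0.21*r - 7.43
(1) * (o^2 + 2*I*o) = o^2 + 2*I*o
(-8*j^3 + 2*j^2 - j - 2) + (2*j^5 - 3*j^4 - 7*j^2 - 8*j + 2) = 2*j^5 - 3*j^4 - 8*j^3 - 5*j^2 - 9*j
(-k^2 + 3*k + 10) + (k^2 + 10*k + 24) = 13*k + 34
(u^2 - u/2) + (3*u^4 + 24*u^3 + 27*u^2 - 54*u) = 3*u^4 + 24*u^3 + 28*u^2 - 109*u/2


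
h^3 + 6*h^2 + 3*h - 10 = (h - 1)*(h + 2)*(h + 5)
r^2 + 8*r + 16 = (r + 4)^2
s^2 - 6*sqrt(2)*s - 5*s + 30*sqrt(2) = (s - 5)*(s - 6*sqrt(2))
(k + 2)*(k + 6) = k^2 + 8*k + 12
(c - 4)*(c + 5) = c^2 + c - 20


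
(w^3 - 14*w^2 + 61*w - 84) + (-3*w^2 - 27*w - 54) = w^3 - 17*w^2 + 34*w - 138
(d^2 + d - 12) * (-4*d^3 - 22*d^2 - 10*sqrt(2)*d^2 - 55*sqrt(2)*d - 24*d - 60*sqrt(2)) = -4*d^5 - 26*d^4 - 10*sqrt(2)*d^4 - 65*sqrt(2)*d^3 + 2*d^3 + 5*sqrt(2)*d^2 + 240*d^2 + 288*d + 600*sqrt(2)*d + 720*sqrt(2)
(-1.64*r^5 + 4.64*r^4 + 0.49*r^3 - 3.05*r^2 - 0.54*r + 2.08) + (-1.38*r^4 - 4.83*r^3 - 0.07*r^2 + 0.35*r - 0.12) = -1.64*r^5 + 3.26*r^4 - 4.34*r^3 - 3.12*r^2 - 0.19*r + 1.96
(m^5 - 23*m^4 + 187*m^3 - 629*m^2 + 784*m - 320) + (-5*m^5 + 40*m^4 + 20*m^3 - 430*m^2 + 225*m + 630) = -4*m^5 + 17*m^4 + 207*m^3 - 1059*m^2 + 1009*m + 310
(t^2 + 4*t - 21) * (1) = t^2 + 4*t - 21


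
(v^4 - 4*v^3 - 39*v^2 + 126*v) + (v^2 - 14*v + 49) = v^4 - 4*v^3 - 38*v^2 + 112*v + 49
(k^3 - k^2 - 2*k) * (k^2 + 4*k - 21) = k^5 + 3*k^4 - 27*k^3 + 13*k^2 + 42*k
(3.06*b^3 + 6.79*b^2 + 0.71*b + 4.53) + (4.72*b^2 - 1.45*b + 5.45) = 3.06*b^3 + 11.51*b^2 - 0.74*b + 9.98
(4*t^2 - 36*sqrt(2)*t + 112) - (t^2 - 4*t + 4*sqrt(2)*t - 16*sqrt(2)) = 3*t^2 - 40*sqrt(2)*t + 4*t + 16*sqrt(2) + 112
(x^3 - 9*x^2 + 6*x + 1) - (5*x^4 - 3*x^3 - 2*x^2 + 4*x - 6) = -5*x^4 + 4*x^3 - 7*x^2 + 2*x + 7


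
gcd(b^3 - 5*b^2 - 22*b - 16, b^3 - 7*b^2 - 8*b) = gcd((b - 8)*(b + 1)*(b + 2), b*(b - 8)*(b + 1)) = b^2 - 7*b - 8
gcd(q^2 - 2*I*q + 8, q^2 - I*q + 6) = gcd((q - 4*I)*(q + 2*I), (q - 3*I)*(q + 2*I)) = q + 2*I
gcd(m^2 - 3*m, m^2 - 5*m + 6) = m - 3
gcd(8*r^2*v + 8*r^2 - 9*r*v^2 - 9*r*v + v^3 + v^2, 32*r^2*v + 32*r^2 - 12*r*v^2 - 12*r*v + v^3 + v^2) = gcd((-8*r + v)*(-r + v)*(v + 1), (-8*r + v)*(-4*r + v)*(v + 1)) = 8*r*v + 8*r - v^2 - v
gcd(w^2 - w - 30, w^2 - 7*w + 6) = w - 6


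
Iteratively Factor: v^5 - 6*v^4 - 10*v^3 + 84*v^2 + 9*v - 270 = (v + 2)*(v^4 - 8*v^3 + 6*v^2 + 72*v - 135) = (v - 3)*(v + 2)*(v^3 - 5*v^2 - 9*v + 45) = (v - 3)*(v + 2)*(v + 3)*(v^2 - 8*v + 15) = (v - 5)*(v - 3)*(v + 2)*(v + 3)*(v - 3)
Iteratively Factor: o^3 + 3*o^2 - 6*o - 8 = (o - 2)*(o^2 + 5*o + 4) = (o - 2)*(o + 1)*(o + 4)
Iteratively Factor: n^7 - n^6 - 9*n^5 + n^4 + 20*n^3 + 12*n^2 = (n + 2)*(n^6 - 3*n^5 - 3*n^4 + 7*n^3 + 6*n^2) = (n - 2)*(n + 2)*(n^5 - n^4 - 5*n^3 - 3*n^2) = (n - 2)*(n + 1)*(n + 2)*(n^4 - 2*n^3 - 3*n^2) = (n - 2)*(n + 1)^2*(n + 2)*(n^3 - 3*n^2) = n*(n - 2)*(n + 1)^2*(n + 2)*(n^2 - 3*n) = n^2*(n - 2)*(n + 1)^2*(n + 2)*(n - 3)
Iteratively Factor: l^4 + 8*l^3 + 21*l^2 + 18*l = (l + 2)*(l^3 + 6*l^2 + 9*l) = (l + 2)*(l + 3)*(l^2 + 3*l) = l*(l + 2)*(l + 3)*(l + 3)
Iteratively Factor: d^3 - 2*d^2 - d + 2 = (d - 1)*(d^2 - d - 2) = (d - 2)*(d - 1)*(d + 1)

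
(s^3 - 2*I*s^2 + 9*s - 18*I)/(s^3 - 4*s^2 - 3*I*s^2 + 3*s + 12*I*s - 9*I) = (s^2 + I*s + 6)/(s^2 - 4*s + 3)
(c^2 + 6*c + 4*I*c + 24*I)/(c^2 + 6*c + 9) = (c^2 + c*(6 + 4*I) + 24*I)/(c^2 + 6*c + 9)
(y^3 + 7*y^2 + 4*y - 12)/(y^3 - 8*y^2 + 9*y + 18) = (y^3 + 7*y^2 + 4*y - 12)/(y^3 - 8*y^2 + 9*y + 18)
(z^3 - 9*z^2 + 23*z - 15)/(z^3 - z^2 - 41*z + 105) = (z - 1)/(z + 7)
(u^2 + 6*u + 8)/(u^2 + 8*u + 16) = (u + 2)/(u + 4)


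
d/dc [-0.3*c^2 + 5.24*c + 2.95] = 5.24 - 0.6*c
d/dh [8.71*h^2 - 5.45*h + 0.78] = 17.42*h - 5.45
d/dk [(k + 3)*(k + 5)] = 2*k + 8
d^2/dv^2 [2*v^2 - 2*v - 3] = 4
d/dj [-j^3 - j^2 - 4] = j*(-3*j - 2)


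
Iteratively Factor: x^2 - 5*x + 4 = (x - 4)*(x - 1)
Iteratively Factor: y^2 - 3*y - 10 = (y + 2)*(y - 5)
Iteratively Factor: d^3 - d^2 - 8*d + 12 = (d - 2)*(d^2 + d - 6) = (d - 2)^2*(d + 3)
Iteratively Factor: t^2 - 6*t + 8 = (t - 4)*(t - 2)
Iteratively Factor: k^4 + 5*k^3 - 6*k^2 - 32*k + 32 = (k + 4)*(k^3 + k^2 - 10*k + 8) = (k + 4)^2*(k^2 - 3*k + 2) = (k - 1)*(k + 4)^2*(k - 2)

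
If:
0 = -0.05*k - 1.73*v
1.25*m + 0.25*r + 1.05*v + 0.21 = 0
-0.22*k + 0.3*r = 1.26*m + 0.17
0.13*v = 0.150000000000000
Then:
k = -39.92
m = 2.50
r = -18.20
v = 1.15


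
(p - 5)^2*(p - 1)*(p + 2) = p^4 - 9*p^3 + 13*p^2 + 45*p - 50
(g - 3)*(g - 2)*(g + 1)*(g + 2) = g^4 - 2*g^3 - 7*g^2 + 8*g + 12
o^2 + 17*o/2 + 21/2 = (o + 3/2)*(o + 7)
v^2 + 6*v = v*(v + 6)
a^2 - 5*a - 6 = (a - 6)*(a + 1)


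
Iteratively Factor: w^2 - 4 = (w + 2)*(w - 2)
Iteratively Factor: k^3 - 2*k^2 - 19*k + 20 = (k - 1)*(k^2 - k - 20) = (k - 1)*(k + 4)*(k - 5)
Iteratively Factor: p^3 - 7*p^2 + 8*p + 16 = (p - 4)*(p^2 - 3*p - 4) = (p - 4)*(p + 1)*(p - 4)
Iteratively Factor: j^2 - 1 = (j - 1)*(j + 1)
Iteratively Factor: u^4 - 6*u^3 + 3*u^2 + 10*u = (u - 5)*(u^3 - u^2 - 2*u) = u*(u - 5)*(u^2 - u - 2) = u*(u - 5)*(u + 1)*(u - 2)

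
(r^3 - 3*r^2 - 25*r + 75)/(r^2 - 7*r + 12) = (r^2 - 25)/(r - 4)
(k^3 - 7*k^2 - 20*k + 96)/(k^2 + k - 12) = k - 8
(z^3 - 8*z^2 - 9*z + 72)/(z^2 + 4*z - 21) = (z^2 - 5*z - 24)/(z + 7)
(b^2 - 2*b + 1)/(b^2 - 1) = (b - 1)/(b + 1)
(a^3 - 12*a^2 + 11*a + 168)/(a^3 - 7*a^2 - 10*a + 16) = (a^2 - 4*a - 21)/(a^2 + a - 2)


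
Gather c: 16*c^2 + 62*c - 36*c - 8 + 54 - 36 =16*c^2 + 26*c + 10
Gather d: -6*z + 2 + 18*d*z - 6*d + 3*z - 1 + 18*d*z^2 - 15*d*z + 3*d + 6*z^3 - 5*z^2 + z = d*(18*z^2 + 3*z - 3) + 6*z^3 - 5*z^2 - 2*z + 1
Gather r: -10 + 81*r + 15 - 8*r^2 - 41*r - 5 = -8*r^2 + 40*r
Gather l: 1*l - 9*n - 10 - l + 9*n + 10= 0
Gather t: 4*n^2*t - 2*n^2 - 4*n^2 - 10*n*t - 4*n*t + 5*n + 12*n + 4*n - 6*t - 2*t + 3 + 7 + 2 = -6*n^2 + 21*n + t*(4*n^2 - 14*n - 8) + 12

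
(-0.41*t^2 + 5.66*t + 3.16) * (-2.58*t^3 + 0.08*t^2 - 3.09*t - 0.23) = 1.0578*t^5 - 14.6356*t^4 - 6.4331*t^3 - 17.1423*t^2 - 11.0662*t - 0.7268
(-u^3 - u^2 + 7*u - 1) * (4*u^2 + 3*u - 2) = -4*u^5 - 7*u^4 + 27*u^3 + 19*u^2 - 17*u + 2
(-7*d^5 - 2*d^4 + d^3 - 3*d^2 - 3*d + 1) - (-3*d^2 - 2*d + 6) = -7*d^5 - 2*d^4 + d^3 - d - 5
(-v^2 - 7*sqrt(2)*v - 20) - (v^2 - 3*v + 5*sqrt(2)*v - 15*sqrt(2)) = -2*v^2 - 12*sqrt(2)*v + 3*v - 20 + 15*sqrt(2)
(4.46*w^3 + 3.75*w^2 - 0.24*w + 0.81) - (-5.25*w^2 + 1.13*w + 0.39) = 4.46*w^3 + 9.0*w^2 - 1.37*w + 0.42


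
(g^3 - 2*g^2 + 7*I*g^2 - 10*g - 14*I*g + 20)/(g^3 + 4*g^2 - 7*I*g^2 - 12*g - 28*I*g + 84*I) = (g^2 + 7*I*g - 10)/(g^2 + g*(6 - 7*I) - 42*I)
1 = 1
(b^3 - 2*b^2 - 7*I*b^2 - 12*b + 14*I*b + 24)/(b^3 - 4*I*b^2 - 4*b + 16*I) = (b - 3*I)/(b + 2)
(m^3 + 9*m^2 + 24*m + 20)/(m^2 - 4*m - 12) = (m^2 + 7*m + 10)/(m - 6)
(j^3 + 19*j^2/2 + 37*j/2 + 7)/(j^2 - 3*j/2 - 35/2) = (2*j^3 + 19*j^2 + 37*j + 14)/(2*j^2 - 3*j - 35)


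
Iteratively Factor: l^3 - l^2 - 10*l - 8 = (l + 2)*(l^2 - 3*l - 4) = (l + 1)*(l + 2)*(l - 4)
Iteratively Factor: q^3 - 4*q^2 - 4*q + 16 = (q - 4)*(q^2 - 4) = (q - 4)*(q + 2)*(q - 2)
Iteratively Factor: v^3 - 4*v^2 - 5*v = (v - 5)*(v^2 + v) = v*(v - 5)*(v + 1)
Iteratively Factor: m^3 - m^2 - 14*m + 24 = (m + 4)*(m^2 - 5*m + 6) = (m - 3)*(m + 4)*(m - 2)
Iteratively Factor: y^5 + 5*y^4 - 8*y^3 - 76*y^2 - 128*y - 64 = (y + 1)*(y^4 + 4*y^3 - 12*y^2 - 64*y - 64) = (y + 1)*(y + 2)*(y^3 + 2*y^2 - 16*y - 32) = (y + 1)*(y + 2)*(y + 4)*(y^2 - 2*y - 8) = (y - 4)*(y + 1)*(y + 2)*(y + 4)*(y + 2)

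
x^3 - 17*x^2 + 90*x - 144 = (x - 8)*(x - 6)*(x - 3)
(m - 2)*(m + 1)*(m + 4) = m^3 + 3*m^2 - 6*m - 8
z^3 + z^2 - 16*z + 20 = (z - 2)^2*(z + 5)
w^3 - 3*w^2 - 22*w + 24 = (w - 6)*(w - 1)*(w + 4)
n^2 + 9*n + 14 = (n + 2)*(n + 7)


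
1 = 1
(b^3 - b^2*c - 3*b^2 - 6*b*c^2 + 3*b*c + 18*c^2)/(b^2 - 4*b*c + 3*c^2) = (b^2 + 2*b*c - 3*b - 6*c)/(b - c)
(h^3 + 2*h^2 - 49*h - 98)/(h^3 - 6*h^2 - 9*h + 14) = (h + 7)/(h - 1)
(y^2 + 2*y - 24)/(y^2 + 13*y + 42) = (y - 4)/(y + 7)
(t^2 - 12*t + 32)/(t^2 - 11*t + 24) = (t - 4)/(t - 3)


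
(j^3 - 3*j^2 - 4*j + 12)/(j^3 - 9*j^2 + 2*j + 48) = (j - 2)/(j - 8)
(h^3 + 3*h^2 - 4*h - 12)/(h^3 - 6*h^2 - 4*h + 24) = (h + 3)/(h - 6)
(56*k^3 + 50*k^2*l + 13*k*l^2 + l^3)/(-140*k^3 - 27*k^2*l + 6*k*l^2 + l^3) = (-2*k - l)/(5*k - l)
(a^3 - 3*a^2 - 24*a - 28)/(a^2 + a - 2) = (a^2 - 5*a - 14)/(a - 1)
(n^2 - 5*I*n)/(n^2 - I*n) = (n - 5*I)/(n - I)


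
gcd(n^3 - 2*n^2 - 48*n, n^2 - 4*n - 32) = n - 8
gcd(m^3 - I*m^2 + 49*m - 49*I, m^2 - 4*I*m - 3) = m - I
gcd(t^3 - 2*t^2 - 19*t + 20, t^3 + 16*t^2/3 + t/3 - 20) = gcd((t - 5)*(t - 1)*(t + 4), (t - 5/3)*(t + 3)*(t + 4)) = t + 4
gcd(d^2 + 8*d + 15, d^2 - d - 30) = d + 5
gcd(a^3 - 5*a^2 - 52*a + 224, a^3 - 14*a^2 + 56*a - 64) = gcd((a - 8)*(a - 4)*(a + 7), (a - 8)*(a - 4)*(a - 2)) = a^2 - 12*a + 32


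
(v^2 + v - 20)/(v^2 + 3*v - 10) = (v - 4)/(v - 2)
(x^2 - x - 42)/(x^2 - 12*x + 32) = (x^2 - x - 42)/(x^2 - 12*x + 32)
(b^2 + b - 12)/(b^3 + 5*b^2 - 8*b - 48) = 1/(b + 4)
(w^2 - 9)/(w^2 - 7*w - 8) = (9 - w^2)/(-w^2 + 7*w + 8)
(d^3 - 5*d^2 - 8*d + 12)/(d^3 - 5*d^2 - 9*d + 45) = (d^3 - 5*d^2 - 8*d + 12)/(d^3 - 5*d^2 - 9*d + 45)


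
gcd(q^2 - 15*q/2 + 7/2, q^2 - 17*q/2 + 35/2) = 1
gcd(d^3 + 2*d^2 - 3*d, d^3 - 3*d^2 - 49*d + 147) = 1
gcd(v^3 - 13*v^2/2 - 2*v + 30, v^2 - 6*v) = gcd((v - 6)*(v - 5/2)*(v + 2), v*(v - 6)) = v - 6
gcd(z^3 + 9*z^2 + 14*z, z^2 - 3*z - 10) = z + 2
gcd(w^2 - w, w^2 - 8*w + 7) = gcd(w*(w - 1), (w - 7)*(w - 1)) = w - 1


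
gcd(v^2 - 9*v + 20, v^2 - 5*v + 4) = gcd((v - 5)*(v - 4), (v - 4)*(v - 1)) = v - 4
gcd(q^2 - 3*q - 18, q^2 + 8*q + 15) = q + 3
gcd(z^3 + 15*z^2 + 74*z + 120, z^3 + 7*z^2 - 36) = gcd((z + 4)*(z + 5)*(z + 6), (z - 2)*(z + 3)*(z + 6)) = z + 6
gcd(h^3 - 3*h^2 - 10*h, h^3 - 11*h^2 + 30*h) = h^2 - 5*h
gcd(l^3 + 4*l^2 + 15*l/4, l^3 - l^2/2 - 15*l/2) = l^2 + 5*l/2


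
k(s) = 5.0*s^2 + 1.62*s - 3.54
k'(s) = 10.0*s + 1.62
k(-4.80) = 103.88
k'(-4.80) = -46.38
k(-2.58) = 25.56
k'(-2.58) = -24.18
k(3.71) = 71.29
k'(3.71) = 38.72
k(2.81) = 40.49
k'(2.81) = 29.72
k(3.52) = 64.11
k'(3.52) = 36.82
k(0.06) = -3.42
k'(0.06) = 2.22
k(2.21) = 24.46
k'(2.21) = 23.72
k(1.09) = 4.17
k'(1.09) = 12.52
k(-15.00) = 1097.16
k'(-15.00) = -148.38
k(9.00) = 416.04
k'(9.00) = 91.62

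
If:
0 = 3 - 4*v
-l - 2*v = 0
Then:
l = -3/2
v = 3/4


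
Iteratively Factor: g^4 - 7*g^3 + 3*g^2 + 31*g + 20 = (g - 5)*(g^3 - 2*g^2 - 7*g - 4) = (g - 5)*(g + 1)*(g^2 - 3*g - 4) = (g - 5)*(g - 4)*(g + 1)*(g + 1)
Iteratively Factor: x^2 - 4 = (x + 2)*(x - 2)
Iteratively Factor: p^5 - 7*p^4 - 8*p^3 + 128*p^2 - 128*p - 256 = (p - 4)*(p^4 - 3*p^3 - 20*p^2 + 48*p + 64) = (p - 4)*(p + 1)*(p^3 - 4*p^2 - 16*p + 64) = (p - 4)^2*(p + 1)*(p^2 - 16) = (p - 4)^3*(p + 1)*(p + 4)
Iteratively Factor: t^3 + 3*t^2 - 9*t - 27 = (t + 3)*(t^2 - 9) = (t - 3)*(t + 3)*(t + 3)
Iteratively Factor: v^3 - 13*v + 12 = (v + 4)*(v^2 - 4*v + 3) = (v - 1)*(v + 4)*(v - 3)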